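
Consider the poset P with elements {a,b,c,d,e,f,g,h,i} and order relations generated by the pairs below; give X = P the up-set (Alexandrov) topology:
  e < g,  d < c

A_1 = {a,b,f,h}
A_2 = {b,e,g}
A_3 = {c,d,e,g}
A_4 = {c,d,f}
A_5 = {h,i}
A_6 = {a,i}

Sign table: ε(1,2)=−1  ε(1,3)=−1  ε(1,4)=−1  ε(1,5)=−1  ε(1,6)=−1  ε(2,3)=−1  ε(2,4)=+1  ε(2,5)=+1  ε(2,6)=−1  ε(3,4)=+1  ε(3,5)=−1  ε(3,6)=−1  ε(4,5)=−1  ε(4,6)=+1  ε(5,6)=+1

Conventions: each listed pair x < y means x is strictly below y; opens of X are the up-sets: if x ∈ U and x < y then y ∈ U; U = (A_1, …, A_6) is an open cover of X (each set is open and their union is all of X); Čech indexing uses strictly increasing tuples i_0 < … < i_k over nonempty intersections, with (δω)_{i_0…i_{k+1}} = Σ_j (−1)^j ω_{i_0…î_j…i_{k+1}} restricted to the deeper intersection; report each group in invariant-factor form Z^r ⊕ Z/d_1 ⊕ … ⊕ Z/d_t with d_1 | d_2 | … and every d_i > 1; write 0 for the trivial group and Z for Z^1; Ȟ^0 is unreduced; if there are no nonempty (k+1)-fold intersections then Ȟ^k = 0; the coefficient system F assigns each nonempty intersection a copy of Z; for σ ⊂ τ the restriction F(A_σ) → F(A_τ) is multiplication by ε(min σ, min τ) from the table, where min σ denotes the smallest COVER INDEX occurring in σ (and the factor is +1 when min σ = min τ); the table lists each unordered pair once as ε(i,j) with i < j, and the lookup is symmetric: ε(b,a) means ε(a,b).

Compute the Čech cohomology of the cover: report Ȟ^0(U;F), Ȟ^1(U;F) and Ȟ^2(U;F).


Ȟ^0(U;F) ≅ 0, Ȟ^1(U;F) ≅ Z ⊕ Z/2 and Ȟ^2(U;F) ≅ 0

intersection data:
  A12={b} A14={f} A15={h} A16={a} A23={e,g} A34={c,d} A56={i}
C dims 6,7; δ0: rk 6, SNF 1^5·2
Ȟ^0 = (6 − 6) − 0 = 0, so Ȟ^0 ≅ 0
Ȟ^1 = (7 − 0) − 6 = 1 plus torsion [2], so Ȟ^1 ≅ Z ⊕ Z/2
Ȟ^2 = (0 − 0) − 0 = 0, so Ȟ^2 ≅ 0


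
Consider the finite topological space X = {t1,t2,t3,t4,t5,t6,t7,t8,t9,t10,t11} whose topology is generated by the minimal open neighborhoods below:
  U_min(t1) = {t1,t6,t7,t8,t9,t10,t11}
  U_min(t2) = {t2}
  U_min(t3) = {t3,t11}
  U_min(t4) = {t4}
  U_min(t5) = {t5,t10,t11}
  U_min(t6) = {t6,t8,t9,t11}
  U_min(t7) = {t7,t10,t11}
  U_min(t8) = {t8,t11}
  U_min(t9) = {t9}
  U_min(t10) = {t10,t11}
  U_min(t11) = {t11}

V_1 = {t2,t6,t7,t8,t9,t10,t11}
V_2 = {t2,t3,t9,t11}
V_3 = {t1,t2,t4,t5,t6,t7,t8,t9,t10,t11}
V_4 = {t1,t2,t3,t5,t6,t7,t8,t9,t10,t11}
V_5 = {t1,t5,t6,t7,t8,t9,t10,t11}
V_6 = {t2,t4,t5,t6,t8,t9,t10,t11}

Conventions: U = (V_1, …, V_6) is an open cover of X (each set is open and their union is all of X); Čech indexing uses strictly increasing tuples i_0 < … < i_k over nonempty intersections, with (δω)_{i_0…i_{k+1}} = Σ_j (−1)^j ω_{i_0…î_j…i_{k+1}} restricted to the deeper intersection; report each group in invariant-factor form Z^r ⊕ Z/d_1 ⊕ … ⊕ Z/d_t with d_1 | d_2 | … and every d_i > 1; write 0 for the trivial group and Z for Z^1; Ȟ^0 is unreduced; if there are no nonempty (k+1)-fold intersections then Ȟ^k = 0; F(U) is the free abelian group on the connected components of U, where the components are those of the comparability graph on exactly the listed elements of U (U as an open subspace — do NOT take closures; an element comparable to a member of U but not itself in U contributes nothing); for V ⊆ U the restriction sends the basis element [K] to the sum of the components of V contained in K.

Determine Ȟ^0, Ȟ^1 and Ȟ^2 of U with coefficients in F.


nonempty overlaps:
  V12={t2,t9,t11} V13={t2,t6,t7,t8,t9,t10,t11} V14={t2,t6,t7,t8,t9,t10,t11} V15={t6,t7,t8,t9,t10,t11} V16={t2,t6,t8,t9,t10,t11} V23={t2,t9,t11} V24={t2,t3,t9,t11} V25={t9,t11} V26={t2,t9,t11} V34={t1,t2,t5,t6,t7,t8,t9,t10,t11} V35={t1,t5,t6,t7,t8,t9,t10,t11} V36={t2,t4,t5,t6,t8,t9,t10,t11} V45={t1,t5,t6,t7,t8,t9,t10,t11} V46={t2,t5,t6,t8,t9,t10,t11} V56={t5,t6,t8,t9,t10,t11}
  V123={t2,t9,t11} V124={t2,t9,t11} V125={t9,t11} V126={t2,t9,t11} V134={t2,t6,t7,t8,t9,t10,t11} V135={t6,t7,t8,t9,t10,t11} V136={t2,t6,t8,t9,t10,t11} V145={t6,t7,t8,t9,t10,t11} V146={t2,t6,t8,t9,t10,t11} V156={t6,t8,t9,t10,t11} V234={t2,t9,t11} V235={t9,t11} V236={t2,t9,t11} V245={t9,t11} V246={t2,t9,t11} V256={t9,t11} V345={t1,t5,t6,t7,t8,t9,t10,t11} V346={t2,t5,t6,t8,t9,t10,t11} V356={t5,t6,t8,t9,t10,t11} V456={t5,t6,t8,t9,t10,t11}
  V1234={t2,t9,t11} V1235={t9,t11} V1236={t2,t9,t11} V1245={t9,t11} V1246={t2,t9,t11} V1256={t9,t11} V1345={t6,t7,t8,t9,t10,t11} V1346={t2,t6,t8,t9,t10,t11} V1356={t6,t8,t9,t10,t11} V1456={t6,t8,t9,t10,t11} V2345={t9,t11} V2346={t2,t9,t11} V2356={t9,t11} V2456={t9,t11} V3456={t5,t6,t8,t9,t10,t11}
  V12345={t9,t11} V12346={t2,t9,t11} V12356={t9,t11} V12456={t9,t11} V13456={t6,t8,t9,t10,t11} V23456={t9,t11}
  V123456={t9,t11}
components per intersection:
  V1: {t2} {t6,t7,t8,t9,t10,t11}
  V2: {t2} {t3,t11} {t9}
  V3: {t1,t5,t6,t7,t8,t9,t10,t11} {t2} {t4}
  V4: {t1,t3,t5,t6,t7,t8,t9,t10,t11} {t2}
  V5: {t1,t5,t6,t7,t8,t9,t10,t11}
  V6: {t2} {t4} {t5,t6,t8,t9,t10,t11}
  V12: {t2} {t9} {t11}
  V13: {t2} {t6,t7,t8,t9,t10,t11}
  V14: {t2} {t6,t7,t8,t9,t10,t11}
  V15: {t6,t7,t8,t9,t10,t11}
  V16: {t2} {t6,t8,t9,t10,t11}
  V23: {t2} {t9} {t11}
  V24: {t2} {t3,t11} {t9}
  V25: {t9} {t11}
  V26: {t2} {t9} {t11}
  V34: {t1,t5,t6,t7,t8,t9,t10,t11} {t2}
  V35: {t1,t5,t6,t7,t8,t9,t10,t11}
  V36: {t2} {t4} {t5,t6,t8,t9,t10,t11}
  V45: {t1,t5,t6,t7,t8,t9,t10,t11}
  V46: {t2} {t5,t6,t8,t9,t10,t11}
  V56: {t5,t6,t8,t9,t10,t11}
  V123: {t2} {t9} {t11}
  V124: {t2} {t9} {t11}
  V125: {t9} {t11}
  V126: {t2} {t9} {t11}
  V134: {t2} {t6,t7,t8,t9,t10,t11}
  V135: {t6,t7,t8,t9,t10,t11}
  V136: {t2} {t6,t8,t9,t10,t11}
  V145: {t6,t7,t8,t9,t10,t11}
  V146: {t2} {t6,t8,t9,t10,t11}
  V156: {t6,t8,t9,t10,t11}
  V234: {t2} {t9} {t11}
  V235: {t9} {t11}
  V236: {t2} {t9} {t11}
  V245: {t9} {t11}
  V246: {t2} {t9} {t11}
  V256: {t9} {t11}
  V345: {t1,t5,t6,t7,t8,t9,t10,t11}
  V346: {t2} {t5,t6,t8,t9,t10,t11}
  V356: {t5,t6,t8,t9,t10,t11}
  V456: {t5,t6,t8,t9,t10,t11}
  V1234: {t2} {t9} {t11}
  V1235: {t9} {t11}
  V1236: {t2} {t9} {t11}
  V1245: {t9} {t11}
  V1246: {t2} {t9} {t11}
  V1256: {t9} {t11}
  V1345: {t6,t7,t8,t9,t10,t11}
  V1346: {t2} {t6,t8,t9,t10,t11}
  V1356: {t6,t8,t9,t10,t11}
  V1456: {t6,t8,t9,t10,t11}
  V2345: {t9} {t11}
  V2346: {t2} {t9} {t11}
  V2356: {t9} {t11}
  V2456: {t9} {t11}
  V3456: {t5,t6,t8,t9,t10,t11}
  V12345: {t9} {t11}
  V12346: {t2} {t9} {t11}
  V12356: {t9} {t11}
  V12456: {t9} {t11}
  V13456: {t6,t8,t9,t10,t11}
  V23456: {t9} {t11}
  V123456: {t9} {t11}
C dims 14,31,40,30; δ0: rk 11, SNF 1^11; δ1: rk 20, SNF 1^20; δ2: rk 20, SNF 1^20
degree 0: 14−11−0 = 3 → Ȟ^0 ≅ Z^3
degree 1: 31−20−11 = 0 → Ȟ^1 ≅ 0
degree 2: 40−20−20 = 0 → Ȟ^2 ≅ 0

Ȟ^0(U;F) ≅ Z^3,  Ȟ^1(U;F) ≅ 0,  Ȟ^2(U;F) ≅ 0


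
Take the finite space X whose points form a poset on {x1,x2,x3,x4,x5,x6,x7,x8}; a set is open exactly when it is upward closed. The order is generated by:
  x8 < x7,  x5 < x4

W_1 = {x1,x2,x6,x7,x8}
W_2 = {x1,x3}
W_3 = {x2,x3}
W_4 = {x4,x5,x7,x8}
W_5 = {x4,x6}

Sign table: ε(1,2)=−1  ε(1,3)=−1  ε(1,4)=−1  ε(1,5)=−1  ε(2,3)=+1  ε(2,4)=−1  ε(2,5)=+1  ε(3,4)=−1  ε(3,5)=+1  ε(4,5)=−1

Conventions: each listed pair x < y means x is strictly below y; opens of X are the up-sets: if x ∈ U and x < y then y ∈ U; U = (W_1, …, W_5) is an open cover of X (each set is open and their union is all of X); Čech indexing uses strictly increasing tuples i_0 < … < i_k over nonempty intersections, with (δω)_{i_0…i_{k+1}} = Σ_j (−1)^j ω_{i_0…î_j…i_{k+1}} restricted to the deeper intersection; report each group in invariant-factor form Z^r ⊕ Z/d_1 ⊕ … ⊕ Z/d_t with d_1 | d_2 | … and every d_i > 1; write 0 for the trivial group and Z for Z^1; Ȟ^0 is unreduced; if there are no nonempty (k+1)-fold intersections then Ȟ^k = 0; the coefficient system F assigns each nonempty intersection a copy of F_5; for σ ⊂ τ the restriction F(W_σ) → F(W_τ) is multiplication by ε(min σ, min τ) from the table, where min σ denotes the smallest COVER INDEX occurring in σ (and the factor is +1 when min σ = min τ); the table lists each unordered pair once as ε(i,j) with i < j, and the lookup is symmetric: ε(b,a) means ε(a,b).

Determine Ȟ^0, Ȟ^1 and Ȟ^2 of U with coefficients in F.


Ȟ^0 = 0, Ȟ^1 = Z/5, Ȟ^2 = 0

nonempty intersections:
  W12={x1} W13={x2} W14={x7,x8} W15={x6} W23={x3} W45={x4}
C dims 5,6; δ0: rk_F5 5
Ȟ^0: (5−5)−0=0 ⇒ 0
Ȟ^1: (6−0)−5=1 ⇒ Z/5
Ȟ^2: (0−0)−0=0 ⇒ 0


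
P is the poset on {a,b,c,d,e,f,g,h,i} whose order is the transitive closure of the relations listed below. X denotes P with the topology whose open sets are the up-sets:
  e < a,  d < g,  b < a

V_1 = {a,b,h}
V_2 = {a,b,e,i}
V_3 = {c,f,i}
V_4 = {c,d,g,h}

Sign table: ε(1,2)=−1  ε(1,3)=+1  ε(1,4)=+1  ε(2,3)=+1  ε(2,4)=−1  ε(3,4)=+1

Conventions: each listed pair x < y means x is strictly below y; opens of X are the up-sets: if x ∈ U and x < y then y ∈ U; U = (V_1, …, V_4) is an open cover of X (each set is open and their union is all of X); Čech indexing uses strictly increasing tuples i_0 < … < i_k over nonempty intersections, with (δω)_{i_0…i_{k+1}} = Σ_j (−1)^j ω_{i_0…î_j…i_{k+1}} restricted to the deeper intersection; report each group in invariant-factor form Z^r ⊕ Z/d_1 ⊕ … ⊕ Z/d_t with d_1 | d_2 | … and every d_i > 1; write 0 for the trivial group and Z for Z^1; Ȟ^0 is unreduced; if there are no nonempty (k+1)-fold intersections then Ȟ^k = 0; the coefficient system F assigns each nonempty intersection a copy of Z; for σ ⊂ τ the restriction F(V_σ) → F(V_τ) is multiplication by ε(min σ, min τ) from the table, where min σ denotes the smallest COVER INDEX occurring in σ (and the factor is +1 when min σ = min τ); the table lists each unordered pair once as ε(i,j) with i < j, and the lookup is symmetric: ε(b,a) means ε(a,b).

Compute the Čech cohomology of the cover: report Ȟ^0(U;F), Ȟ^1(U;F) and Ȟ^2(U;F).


nerve simplices:
  V12={a,b} V14={h} V23={i} V34={c}
C dims 4,4; δ0: rk 4, SNF 1^3·2
degree 0: 4−4−0 = 0 → Ȟ^0 ≅ 0
degree 1: 4−0−4 = 0 plus torsion [2] → Ȟ^1 ≅ Z/2
degree 2: 0−0−0 = 0 → Ȟ^2 ≅ 0

Ȟ^0 ≅ 0; Ȟ^1 ≅ Z/2; Ȟ^2 ≅ 0


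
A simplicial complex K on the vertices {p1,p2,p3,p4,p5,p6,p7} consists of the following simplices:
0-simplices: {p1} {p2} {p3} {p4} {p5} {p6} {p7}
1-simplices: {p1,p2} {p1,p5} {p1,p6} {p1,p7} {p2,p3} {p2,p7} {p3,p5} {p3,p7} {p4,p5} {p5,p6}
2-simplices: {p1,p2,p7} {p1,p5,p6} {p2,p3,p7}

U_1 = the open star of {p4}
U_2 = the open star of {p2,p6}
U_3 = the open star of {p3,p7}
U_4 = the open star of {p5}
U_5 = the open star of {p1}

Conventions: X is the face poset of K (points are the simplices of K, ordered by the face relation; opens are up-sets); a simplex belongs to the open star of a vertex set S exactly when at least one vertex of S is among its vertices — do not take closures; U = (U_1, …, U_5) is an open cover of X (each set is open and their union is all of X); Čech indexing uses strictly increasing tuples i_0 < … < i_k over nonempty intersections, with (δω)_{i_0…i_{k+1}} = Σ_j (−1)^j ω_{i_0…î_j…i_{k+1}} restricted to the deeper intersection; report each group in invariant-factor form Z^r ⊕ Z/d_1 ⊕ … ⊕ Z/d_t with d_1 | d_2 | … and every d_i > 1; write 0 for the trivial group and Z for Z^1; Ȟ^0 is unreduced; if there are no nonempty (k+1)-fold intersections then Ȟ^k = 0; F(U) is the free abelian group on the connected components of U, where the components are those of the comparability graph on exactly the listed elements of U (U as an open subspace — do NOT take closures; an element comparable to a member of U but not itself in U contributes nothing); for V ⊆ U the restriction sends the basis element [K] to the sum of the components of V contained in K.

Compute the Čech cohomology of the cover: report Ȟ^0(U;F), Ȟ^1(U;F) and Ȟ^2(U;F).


cover nerve:
  U1={{p4},{p4,p5}} U2={{p2},{p6},{p1,p2},{p1,p6},{p2,p3},{p2,p7},{p5,p6},{p1,p2,p7},{p1,p5,p6},{p2,p3,p7}} U3={{p3},{p7},{p1,p7},{p2,p3},{p2,p7},{p3,p5},{p3,p7},{p1,p2,p7},{p2,p3,p7}} U4={{p5},{p1,p5},{p3,p5},{p4,p5},{p5,p6},{p1,p5,p6}} U5={{p1},{p1,p2},{p1,p5},{p1,p6},{p1,p7},{p1,p2,p7},{p1,p5,p6}}
  U14={{p4,p5}} U23={{p2,p3},{p2,p7},{p1,p2,p7},{p2,p3,p7}} U24={{p5,p6},{p1,p5,p6}} U25={{p1,p2},{p1,p6},{p1,p2,p7},{p1,p5,p6}} U34={{p3,p5}} U35={{p1,p7},{p1,p2,p7}} U45={{p1,p5},{p1,p5,p6}}
  U235={{p1,p2,p7}} U245={{p1,p5,p6}}
components per intersection:
  U1: {{p4},{p4,p5}}
  U2: {{p2},{p1,p2},{p2,p3},{p2,p7},{p1,p2,p7},{p2,p3,p7}} {{p6},{p1,p6},{p5,p6},{p1,p5,p6}}
  U3: {{p3},{p7},{p1,p7},{p2,p3},{p2,p7},{p3,p5},{p3,p7},{p1,p2,p7},{p2,p3,p7}}
  U4: {{p5},{p1,p5},{p3,p5},{p4,p5},{p5,p6},{p1,p5,p6}}
  U5: {{p1},{p1,p2},{p1,p5},{p1,p6},{p1,p7},{p1,p2,p7},{p1,p5,p6}}
  U14: {{p4,p5}}
  U23: {{p2,p3},{p2,p7},{p1,p2,p7},{p2,p3,p7}}
  U24: {{p5,p6},{p1,p5,p6}}
  U25: {{p1,p2},{p1,p2,p7}} {{p1,p6},{p1,p5,p6}}
  U34: {{p3,p5}}
  U35: {{p1,p7},{p1,p2,p7}}
  U45: {{p1,p5},{p1,p5,p6}}
  U235: {{p1,p2,p7}}
  U245: {{p1,p5,p6}}
C dims 6,8,2; δ0: rk 5, SNF 1^5; δ1: rk 2, SNF 1^2
Ȟ^0: (6−5)−0=1 ⇒ Z
Ȟ^1: (8−2)−5=1 ⇒ Z
Ȟ^2: (2−0)−2=0 ⇒ 0

Ȟ^0 ≅ Z, Ȟ^1 ≅ Z, Ȟ^2 ≅ 0


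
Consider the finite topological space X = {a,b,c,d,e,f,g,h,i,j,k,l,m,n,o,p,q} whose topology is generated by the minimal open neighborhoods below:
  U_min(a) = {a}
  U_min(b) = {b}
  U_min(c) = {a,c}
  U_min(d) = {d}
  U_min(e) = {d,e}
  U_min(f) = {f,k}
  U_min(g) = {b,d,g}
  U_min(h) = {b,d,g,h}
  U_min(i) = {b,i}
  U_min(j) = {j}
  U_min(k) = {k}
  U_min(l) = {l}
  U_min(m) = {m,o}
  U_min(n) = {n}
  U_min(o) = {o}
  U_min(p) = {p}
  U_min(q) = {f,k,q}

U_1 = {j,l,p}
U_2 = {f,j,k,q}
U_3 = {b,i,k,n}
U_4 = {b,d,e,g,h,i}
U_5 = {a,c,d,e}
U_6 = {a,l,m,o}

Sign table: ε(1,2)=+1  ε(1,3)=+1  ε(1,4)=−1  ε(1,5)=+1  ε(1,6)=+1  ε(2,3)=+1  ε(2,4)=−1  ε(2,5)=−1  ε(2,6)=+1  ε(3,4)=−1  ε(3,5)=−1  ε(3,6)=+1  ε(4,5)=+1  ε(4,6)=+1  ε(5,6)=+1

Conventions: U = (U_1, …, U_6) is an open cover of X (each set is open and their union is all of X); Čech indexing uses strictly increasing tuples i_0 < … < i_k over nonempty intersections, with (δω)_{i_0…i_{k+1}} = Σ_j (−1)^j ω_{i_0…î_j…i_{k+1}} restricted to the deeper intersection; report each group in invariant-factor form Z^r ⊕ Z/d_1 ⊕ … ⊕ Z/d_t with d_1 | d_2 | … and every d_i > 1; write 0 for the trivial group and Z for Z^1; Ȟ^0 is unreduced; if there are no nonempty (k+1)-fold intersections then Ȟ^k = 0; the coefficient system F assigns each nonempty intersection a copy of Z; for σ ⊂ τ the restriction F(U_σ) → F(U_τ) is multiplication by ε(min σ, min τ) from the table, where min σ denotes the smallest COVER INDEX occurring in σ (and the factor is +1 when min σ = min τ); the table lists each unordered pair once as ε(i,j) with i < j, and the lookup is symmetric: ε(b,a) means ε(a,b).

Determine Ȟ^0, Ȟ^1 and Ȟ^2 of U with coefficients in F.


Ȟ^0(U;F) ≅ 0, Ȟ^1(U;F) ≅ Z/2 and Ȟ^2(U;F) ≅ 0

nonempty intersections:
  U12={j} U16={l} U23={k} U34={b,i} U45={d,e} U56={a}
C dims 6,6; δ0: rk 6, SNF 1^5·2
Ȟ^0: (6−6)−0=0 ⇒ 0
Ȟ^1: (6−0)−6=0 plus torsion [2] ⇒ Z/2
Ȟ^2: (0−0)−0=0 ⇒ 0


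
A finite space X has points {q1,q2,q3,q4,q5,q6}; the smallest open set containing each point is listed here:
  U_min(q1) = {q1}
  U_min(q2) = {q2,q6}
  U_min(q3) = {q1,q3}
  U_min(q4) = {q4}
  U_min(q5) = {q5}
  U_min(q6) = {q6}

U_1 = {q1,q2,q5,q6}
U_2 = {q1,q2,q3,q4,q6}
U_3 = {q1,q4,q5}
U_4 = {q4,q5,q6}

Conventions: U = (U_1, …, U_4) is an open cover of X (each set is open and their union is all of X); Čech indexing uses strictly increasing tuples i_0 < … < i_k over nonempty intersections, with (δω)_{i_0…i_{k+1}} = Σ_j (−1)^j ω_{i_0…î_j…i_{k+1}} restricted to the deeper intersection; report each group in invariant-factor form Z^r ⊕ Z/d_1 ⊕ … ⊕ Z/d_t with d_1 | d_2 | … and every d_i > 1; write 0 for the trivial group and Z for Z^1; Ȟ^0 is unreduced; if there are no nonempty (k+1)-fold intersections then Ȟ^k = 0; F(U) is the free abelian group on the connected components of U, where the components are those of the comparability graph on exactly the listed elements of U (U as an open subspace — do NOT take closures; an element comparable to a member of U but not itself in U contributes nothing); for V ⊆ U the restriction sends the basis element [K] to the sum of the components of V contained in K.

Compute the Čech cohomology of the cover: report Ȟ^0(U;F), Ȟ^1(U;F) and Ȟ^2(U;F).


Ȟ^0(U;F) ≅ Z^4, Ȟ^1(U;F) ≅ 0 and Ȟ^2(U;F) ≅ 0

nerve of the cover:
  U12={q1,q2,q6} U13={q1,q5} U14={q5,q6} U23={q1,q4} U24={q4,q6} U34={q4,q5}
  U123={q1} U124={q6} U134={q5} U234={q4}
components per intersection:
  U1: {q1} {q2,q6} {q5}
  U2: {q1,q3} {q2,q6} {q4}
  U3: {q1} {q4} {q5}
  U4: {q4} {q5} {q6}
  U12: {q1} {q2,q6}
  U13: {q1} {q5}
  U14: {q5} {q6}
  U23: {q1} {q4}
  U24: {q4} {q6}
  U34: {q4} {q5}
  U123: {q1}
  U124: {q6}
  U134: {q5}
  U234: {q4}
C dims 12,12,4; δ0: rk 8, SNF 1^8; δ1: rk 4, SNF 1^4
Ȟ^0 = (12 − 8) − 0 = 4, so Ȟ^0 ≅ Z^4
Ȟ^1 = (12 − 4) − 8 = 0, so Ȟ^1 ≅ 0
Ȟ^2 = (4 − 0) − 4 = 0, so Ȟ^2 ≅ 0


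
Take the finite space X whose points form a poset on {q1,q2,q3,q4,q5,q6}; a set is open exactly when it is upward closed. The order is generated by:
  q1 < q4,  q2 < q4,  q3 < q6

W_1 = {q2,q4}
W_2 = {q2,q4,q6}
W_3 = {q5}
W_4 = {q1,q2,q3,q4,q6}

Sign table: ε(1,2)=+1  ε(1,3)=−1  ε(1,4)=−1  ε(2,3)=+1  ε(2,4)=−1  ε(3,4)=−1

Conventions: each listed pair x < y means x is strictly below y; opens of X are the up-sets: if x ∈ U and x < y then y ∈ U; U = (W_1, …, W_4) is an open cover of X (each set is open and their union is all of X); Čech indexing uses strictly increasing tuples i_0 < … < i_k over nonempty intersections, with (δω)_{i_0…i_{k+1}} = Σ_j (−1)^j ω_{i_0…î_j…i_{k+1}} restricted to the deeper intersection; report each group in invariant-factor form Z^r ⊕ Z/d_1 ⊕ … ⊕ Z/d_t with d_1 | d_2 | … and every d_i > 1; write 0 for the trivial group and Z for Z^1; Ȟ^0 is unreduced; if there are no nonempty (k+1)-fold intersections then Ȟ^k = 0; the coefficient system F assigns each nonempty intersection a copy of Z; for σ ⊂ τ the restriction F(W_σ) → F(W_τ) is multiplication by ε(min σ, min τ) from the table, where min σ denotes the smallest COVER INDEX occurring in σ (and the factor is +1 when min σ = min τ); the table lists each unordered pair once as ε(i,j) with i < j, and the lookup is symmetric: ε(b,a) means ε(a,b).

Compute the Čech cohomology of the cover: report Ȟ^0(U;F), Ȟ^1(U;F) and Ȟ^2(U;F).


nonempty overlaps:
  W12={q2,q4} W14={q2,q4} W24={q2,q4,q6}
  W124={q2,q4}
C dims 4,3,1; δ0: rk 2, SNF 1^2; δ1: rk 1, SNF 1^1
degree 0: 4−2−0 = 2 → Ȟ^0 ≅ Z^2
degree 1: 3−1−2 = 0 → Ȟ^1 ≅ 0
degree 2: 1−0−1 = 0 → Ȟ^2 ≅ 0

Ȟ^0 ≅ Z^2; Ȟ^1 ≅ 0; Ȟ^2 ≅ 0


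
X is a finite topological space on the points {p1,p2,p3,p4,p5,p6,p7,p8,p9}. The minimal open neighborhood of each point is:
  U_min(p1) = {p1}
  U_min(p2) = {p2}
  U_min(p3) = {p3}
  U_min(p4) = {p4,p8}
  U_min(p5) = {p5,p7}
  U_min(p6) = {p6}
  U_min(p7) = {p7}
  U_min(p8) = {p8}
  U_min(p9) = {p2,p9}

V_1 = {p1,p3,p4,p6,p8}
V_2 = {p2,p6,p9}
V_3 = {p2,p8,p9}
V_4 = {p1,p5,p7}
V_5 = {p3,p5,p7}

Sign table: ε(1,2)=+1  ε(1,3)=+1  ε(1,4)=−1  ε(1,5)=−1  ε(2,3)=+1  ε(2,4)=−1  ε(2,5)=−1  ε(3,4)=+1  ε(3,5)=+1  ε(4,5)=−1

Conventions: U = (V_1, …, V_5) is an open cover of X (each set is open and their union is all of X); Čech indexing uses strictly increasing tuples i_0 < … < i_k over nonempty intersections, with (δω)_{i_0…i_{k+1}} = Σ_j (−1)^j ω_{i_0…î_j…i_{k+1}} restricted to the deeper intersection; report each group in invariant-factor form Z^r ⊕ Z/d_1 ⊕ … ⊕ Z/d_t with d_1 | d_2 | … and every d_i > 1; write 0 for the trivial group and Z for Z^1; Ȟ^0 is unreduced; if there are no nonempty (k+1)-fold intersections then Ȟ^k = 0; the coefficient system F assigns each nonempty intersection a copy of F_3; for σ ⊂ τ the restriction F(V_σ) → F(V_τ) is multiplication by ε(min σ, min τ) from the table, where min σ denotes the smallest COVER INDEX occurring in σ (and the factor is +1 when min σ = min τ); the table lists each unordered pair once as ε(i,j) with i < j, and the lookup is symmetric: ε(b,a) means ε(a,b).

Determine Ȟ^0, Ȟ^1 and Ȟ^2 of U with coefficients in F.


intersection data:
  V12={p6} V13={p8} V14={p1} V15={p3} V23={p2,p9} V45={p5,p7}
C dims 5,6; δ0: rk_F3 5
Ȟ^0 = (5 − 5) − 0 = 0, so Ȟ^0 ≅ 0
Ȟ^1 = (6 − 0) − 5 = 1, so Ȟ^1 ≅ Z/3
Ȟ^2 = (0 − 0) − 0 = 0, so Ȟ^2 ≅ 0

Ȟ^0 = 0, Ȟ^1 = Z/3 and Ȟ^2 = 0


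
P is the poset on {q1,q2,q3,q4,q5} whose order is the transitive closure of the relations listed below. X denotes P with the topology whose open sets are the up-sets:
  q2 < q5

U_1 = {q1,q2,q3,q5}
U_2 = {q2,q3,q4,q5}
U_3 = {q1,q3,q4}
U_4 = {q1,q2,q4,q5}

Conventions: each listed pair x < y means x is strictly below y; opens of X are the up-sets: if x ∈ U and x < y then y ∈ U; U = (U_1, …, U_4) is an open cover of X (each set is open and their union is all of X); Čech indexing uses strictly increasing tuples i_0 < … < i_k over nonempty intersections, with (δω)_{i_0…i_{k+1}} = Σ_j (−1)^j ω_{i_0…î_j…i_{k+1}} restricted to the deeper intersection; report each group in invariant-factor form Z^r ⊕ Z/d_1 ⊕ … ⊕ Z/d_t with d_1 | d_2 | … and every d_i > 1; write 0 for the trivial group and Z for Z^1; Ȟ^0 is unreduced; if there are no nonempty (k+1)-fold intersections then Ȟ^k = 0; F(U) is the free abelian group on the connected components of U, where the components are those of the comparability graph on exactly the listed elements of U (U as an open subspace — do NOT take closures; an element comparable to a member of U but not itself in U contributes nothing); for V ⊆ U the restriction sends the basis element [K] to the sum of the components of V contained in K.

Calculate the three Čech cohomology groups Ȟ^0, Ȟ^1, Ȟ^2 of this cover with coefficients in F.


Ȟ^0 ≅ Z^4; Ȟ^1 ≅ 0; Ȟ^2 ≅ 0

nerve of the cover:
  U12={q2,q3,q5} U13={q1,q3} U14={q1,q2,q5} U23={q3,q4} U24={q2,q4,q5} U34={q1,q4}
  U123={q3} U124={q2,q5} U134={q1} U234={q4}
components per intersection:
  U1: {q1} {q2,q5} {q3}
  U2: {q2,q5} {q3} {q4}
  U3: {q1} {q3} {q4}
  U4: {q1} {q2,q5} {q4}
  U12: {q2,q5} {q3}
  U13: {q1} {q3}
  U14: {q1} {q2,q5}
  U23: {q3} {q4}
  U24: {q2,q5} {q4}
  U34: {q1} {q4}
  U123: {q3}
  U124: {q2,q5}
  U134: {q1}
  U234: {q4}
C dims 12,12,4; δ0: rk 8, SNF 1^8; δ1: rk 4, SNF 1^4
Ȟ^0 = (12 − 8) − 0 = 4, so Ȟ^0 ≅ Z^4
Ȟ^1 = (12 − 4) − 8 = 0, so Ȟ^1 ≅ 0
Ȟ^2 = (4 − 0) − 4 = 0, so Ȟ^2 ≅ 0


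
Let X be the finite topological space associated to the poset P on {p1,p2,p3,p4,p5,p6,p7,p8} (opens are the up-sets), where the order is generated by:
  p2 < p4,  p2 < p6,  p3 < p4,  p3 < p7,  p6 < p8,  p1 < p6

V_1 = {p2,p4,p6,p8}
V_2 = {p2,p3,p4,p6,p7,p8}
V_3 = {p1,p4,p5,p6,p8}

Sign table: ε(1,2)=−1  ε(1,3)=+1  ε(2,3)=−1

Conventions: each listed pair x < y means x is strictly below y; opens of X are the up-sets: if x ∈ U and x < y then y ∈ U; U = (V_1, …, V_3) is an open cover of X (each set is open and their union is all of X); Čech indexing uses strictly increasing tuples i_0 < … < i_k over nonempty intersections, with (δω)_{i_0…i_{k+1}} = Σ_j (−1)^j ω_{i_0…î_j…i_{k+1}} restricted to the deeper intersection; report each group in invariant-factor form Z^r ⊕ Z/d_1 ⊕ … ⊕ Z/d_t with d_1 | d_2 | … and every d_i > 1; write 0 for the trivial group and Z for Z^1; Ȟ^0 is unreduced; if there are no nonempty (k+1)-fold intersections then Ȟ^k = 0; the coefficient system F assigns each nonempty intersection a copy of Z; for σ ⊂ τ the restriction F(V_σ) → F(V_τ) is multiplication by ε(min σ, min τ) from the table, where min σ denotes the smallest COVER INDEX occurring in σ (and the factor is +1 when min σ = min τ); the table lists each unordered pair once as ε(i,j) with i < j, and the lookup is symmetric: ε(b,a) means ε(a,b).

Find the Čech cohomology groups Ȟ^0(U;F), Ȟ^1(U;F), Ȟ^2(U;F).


cover nerve:
  V12={p2,p4,p6,p8} V13={p4,p6,p8} V23={p4,p6,p8}
  V123={p4,p6,p8}
C dims 3,3,1; δ0: rk 2, SNF 1^2; δ1: rk 1, SNF 1^1
Ȟ^0: (3−2)−0=1 ⇒ Z
Ȟ^1: (3−1)−2=0 ⇒ 0
Ȟ^2: (1−0)−1=0 ⇒ 0

Ȟ^0(U;F) ≅ Z, Ȟ^1(U;F) ≅ 0 and Ȟ^2(U;F) ≅ 0


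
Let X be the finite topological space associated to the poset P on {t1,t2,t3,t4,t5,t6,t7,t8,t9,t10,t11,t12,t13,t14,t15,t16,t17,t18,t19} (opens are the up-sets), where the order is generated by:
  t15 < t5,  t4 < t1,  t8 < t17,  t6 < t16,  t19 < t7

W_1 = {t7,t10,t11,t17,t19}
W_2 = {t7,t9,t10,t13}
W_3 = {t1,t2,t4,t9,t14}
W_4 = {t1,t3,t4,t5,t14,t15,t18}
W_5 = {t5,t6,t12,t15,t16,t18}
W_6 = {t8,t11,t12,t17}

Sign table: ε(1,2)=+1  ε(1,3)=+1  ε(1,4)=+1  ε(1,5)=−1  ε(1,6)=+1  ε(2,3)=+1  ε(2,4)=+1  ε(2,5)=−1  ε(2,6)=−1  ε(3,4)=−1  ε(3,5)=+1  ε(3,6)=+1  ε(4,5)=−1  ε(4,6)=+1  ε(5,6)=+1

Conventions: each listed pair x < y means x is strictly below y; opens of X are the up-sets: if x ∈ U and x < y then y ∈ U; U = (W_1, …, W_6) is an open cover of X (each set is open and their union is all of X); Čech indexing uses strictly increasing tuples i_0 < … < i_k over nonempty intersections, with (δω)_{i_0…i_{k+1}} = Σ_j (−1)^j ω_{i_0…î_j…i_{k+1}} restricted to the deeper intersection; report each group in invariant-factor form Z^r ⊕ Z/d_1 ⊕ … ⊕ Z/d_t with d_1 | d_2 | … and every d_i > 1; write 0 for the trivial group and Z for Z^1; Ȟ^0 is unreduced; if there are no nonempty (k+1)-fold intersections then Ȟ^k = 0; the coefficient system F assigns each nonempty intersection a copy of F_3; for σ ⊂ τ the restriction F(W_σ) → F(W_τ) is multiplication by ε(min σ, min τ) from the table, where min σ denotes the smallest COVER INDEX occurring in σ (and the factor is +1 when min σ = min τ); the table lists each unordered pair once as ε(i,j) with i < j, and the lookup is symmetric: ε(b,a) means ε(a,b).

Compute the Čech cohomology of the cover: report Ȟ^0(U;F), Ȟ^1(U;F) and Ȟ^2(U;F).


Ȟ^0 ≅ Z/3, Ȟ^1 ≅ Z/3 and Ȟ^2 ≅ 0

nerve simplices:
  W12={t7,t10} W16={t11,t17} W23={t9} W34={t1,t4,t14} W45={t5,t15,t18} W56={t12}
C dims 6,6; δ0: rk_F3 5
degree 0: 6−5−0 = 1 → Ȟ^0 ≅ Z/3
degree 1: 6−0−5 = 1 → Ȟ^1 ≅ Z/3
degree 2: 0−0−0 = 0 → Ȟ^2 ≅ 0


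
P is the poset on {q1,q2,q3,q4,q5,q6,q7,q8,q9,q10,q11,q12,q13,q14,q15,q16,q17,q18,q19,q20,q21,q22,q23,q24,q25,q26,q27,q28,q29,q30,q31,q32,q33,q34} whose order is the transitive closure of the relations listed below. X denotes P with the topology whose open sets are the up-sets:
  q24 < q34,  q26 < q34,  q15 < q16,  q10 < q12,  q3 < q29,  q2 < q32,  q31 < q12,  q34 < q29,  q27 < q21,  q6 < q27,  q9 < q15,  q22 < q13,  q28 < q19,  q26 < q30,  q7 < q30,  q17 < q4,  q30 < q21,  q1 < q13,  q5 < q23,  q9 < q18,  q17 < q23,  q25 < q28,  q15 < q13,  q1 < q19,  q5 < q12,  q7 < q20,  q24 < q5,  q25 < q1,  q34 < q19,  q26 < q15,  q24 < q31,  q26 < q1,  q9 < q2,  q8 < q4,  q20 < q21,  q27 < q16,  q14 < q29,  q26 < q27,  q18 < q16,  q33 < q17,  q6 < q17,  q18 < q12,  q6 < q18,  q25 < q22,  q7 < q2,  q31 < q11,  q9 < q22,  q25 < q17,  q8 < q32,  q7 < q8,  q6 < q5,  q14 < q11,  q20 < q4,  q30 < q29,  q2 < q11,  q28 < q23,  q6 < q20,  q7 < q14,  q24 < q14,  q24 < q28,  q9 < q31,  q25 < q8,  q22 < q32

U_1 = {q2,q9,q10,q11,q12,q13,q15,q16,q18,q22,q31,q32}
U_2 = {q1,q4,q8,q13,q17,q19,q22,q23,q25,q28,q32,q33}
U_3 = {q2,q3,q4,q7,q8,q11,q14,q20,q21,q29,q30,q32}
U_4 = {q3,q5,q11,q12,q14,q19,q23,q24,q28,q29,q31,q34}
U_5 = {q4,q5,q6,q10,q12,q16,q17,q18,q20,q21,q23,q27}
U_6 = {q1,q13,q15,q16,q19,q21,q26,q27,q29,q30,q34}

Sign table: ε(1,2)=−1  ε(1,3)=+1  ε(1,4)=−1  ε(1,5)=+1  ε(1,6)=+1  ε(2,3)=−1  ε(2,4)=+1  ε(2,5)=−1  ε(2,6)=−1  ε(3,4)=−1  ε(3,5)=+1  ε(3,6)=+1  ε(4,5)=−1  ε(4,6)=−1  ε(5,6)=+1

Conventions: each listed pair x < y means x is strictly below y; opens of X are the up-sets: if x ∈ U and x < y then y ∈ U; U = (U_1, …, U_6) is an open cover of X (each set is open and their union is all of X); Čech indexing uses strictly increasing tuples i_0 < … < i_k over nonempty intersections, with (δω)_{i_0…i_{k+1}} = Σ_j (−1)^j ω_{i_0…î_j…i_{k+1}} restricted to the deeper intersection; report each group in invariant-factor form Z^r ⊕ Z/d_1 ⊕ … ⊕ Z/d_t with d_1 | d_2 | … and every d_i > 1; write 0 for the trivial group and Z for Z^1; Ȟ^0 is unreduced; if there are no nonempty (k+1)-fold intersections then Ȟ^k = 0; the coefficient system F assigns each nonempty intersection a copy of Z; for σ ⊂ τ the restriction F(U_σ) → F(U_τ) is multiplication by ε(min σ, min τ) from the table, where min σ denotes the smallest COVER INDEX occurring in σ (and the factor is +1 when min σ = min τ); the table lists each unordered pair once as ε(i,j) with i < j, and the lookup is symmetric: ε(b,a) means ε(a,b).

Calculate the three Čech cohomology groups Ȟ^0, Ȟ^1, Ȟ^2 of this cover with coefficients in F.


Ȟ^0 ≅ Z,  Ȟ^1 ≅ 0,  Ȟ^2 ≅ Z/2

cover nerve:
  U12={q13,q22,q32} U13={q2,q11,q32} U14={q11,q12,q31} U15={q10,q12,q16,q18} U16={q13,q15,q16} U23={q4,q8,q32} U24={q19,q23,q28} U25={q4,q17,q23} U26={q1,q13,q19} U34={q3,q11,q14,q29} U35={q4,q20,q21} U36={q21,q29,q30} U45={q5,q12,q23} U46={q19,q29,q34} U56={q16,q21,q27}
  U123={q32} U126={q13} U134={q11} U145={q12} U156={q16} U235={q4} U245={q23} U246={q19} U346={q29} U356={q21}
C dims 6,15,10; δ0: rk 5, SNF 1^5; δ1: rk 10, SNF 1^9·2
Ȟ^0: (6−5)−0=1 ⇒ Z
Ȟ^1: (15−10)−5=0 ⇒ 0
Ȟ^2: (10−0)−10=0 plus torsion [2] ⇒ Z/2


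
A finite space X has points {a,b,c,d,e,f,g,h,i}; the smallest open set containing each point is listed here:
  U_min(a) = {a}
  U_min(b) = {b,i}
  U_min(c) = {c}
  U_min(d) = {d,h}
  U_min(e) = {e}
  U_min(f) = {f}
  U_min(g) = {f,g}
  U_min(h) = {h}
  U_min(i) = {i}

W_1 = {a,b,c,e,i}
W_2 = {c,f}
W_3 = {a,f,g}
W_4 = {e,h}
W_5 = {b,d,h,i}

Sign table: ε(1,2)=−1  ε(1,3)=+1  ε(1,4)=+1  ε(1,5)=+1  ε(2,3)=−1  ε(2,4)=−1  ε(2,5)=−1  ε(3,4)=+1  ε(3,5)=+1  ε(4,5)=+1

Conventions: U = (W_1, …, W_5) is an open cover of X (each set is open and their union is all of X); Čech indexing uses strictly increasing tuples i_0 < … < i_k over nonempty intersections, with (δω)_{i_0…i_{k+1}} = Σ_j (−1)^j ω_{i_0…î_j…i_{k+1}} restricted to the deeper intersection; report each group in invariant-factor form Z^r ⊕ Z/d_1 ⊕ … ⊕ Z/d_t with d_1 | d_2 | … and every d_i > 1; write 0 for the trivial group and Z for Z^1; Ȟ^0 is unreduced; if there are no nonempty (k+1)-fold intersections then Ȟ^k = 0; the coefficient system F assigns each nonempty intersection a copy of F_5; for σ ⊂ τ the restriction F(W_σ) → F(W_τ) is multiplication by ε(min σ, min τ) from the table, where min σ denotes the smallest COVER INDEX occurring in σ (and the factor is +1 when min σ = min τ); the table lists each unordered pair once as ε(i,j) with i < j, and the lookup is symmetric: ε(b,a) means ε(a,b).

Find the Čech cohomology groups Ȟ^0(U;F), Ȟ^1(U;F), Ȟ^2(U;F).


Ȟ^0 ≅ Z/5, Ȟ^1 ≅ Z/5 ⊕ Z/5, Ȟ^2 ≅ 0

intersection data:
  W12={c} W13={a} W14={e} W15={b,i} W23={f} W45={h}
C dims 5,6; δ0: rk_F5 4
Ȟ^0 = (5 − 4) − 0 = 1, so Ȟ^0 ≅ Z/5
Ȟ^1 = (6 − 0) − 4 = 2, so Ȟ^1 ≅ Z/5 ⊕ Z/5
Ȟ^2 = (0 − 0) − 0 = 0, so Ȟ^2 ≅ 0


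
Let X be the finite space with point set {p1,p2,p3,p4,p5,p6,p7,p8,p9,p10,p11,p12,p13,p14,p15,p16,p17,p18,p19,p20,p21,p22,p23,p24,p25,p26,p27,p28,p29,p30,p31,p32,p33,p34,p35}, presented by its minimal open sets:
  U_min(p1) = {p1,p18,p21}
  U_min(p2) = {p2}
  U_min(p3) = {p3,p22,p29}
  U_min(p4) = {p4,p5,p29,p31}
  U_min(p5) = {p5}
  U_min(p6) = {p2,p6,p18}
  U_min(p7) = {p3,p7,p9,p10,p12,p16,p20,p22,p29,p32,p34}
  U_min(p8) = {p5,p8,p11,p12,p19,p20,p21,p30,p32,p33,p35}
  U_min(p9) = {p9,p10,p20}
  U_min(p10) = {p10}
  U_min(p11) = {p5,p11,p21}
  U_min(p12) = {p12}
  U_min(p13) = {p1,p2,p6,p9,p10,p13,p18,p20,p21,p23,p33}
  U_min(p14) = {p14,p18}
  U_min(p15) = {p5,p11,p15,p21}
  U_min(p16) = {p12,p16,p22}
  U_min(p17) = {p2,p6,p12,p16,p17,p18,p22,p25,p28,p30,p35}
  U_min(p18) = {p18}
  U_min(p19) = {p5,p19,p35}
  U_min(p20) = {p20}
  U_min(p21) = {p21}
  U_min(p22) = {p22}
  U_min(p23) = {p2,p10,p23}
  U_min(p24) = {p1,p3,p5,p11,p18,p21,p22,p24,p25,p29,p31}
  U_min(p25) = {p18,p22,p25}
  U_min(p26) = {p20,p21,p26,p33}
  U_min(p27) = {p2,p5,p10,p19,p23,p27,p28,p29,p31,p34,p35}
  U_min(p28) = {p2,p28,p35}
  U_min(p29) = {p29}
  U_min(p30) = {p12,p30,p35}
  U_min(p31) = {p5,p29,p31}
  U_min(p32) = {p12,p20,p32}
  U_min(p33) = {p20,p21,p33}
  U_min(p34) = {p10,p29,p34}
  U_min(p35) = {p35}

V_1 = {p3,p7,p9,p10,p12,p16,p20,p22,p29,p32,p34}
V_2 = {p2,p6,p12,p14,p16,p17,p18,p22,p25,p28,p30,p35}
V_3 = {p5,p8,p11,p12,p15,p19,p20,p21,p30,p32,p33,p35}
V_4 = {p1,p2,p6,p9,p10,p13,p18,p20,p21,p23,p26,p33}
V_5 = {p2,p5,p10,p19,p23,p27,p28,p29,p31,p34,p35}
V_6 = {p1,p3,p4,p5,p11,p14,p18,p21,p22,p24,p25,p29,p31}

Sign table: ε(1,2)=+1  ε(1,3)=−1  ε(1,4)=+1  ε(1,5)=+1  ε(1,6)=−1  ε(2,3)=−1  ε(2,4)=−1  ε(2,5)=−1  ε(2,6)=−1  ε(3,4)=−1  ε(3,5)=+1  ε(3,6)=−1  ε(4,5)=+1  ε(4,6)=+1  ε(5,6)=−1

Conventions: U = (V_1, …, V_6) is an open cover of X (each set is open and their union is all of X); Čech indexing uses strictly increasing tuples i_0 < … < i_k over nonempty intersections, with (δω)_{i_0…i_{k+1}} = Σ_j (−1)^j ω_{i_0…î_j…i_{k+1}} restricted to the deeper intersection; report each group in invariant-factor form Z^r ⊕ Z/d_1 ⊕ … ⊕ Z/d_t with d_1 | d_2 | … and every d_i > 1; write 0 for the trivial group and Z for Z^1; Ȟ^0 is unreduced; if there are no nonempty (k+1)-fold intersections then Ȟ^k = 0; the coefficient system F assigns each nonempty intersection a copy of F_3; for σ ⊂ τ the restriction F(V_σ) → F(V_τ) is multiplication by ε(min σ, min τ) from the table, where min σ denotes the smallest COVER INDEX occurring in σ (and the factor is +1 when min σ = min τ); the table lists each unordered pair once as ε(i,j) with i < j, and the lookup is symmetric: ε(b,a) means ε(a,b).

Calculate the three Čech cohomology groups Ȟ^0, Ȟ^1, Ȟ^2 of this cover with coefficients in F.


Ȟ^0 = 0, Ȟ^1 = 0 and Ȟ^2 = Z/3

nerve simplices:
  V12={p12,p16,p22} V13={p12,p20,p32} V14={p9,p10,p20} V15={p10,p29,p34} V16={p3,p22,p29} V23={p12,p30,p35} V24={p2,p6,p18} V25={p2,p28,p35} V26={p14,p18,p22,p25} V34={p20,p21,p33} V35={p5,p19,p35} V36={p5,p11,p21} V45={p2,p10,p23} V46={p1,p18,p21} V56={p5,p29,p31}
  V123={p12} V126={p22} V134={p20} V145={p10} V156={p29} V235={p35} V245={p2} V246={p18} V346={p21} V356={p5}
C dims 6,15,10; δ0: rk_F3 6; δ1: rk_F3 9
degree 0: 6−6−0 = 0 → Ȟ^0 ≅ 0
degree 1: 15−9−6 = 0 → Ȟ^1 ≅ 0
degree 2: 10−0−9 = 1 → Ȟ^2 ≅ Z/3


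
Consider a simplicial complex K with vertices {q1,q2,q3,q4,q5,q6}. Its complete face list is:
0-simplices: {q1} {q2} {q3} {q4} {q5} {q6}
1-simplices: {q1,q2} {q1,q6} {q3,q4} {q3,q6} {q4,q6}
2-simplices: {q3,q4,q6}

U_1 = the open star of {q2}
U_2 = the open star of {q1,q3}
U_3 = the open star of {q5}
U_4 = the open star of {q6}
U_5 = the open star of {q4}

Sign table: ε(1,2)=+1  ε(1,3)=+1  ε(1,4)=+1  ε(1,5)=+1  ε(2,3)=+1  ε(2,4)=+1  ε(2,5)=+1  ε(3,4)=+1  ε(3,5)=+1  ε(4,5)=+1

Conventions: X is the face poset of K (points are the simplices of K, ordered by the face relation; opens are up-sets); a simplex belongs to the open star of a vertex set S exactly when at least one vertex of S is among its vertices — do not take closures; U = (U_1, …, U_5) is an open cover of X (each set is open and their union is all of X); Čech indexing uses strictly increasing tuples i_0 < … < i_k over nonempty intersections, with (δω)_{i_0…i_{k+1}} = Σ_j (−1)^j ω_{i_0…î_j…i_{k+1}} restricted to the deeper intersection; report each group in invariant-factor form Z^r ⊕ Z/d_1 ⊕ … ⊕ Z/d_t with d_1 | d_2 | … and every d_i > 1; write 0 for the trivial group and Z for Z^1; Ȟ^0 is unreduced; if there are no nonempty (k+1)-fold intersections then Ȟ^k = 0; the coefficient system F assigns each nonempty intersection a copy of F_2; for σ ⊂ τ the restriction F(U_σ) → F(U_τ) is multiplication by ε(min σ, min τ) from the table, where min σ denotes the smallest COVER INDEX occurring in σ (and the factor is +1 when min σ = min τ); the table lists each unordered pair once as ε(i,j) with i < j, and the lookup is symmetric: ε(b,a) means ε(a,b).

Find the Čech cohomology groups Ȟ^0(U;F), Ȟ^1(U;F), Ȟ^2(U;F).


Ȟ^0(U;F) ≅ Z/2 ⊕ Z/2; Ȟ^1(U;F) ≅ 0; Ȟ^2(U;F) ≅ 0

nonempty intersections:
  U1={{q2},{q1,q2}} U2={{q1},{q3},{q1,q2},{q1,q6},{q3,q4},{q3,q6},{q3,q4,q6}} U3={{q5}} U4={{q6},{q1,q6},{q3,q6},{q4,q6},{q3,q4,q6}} U5={{q4},{q3,q4},{q4,q6},{q3,q4,q6}}
  U12={{q1,q2}} U24={{q1,q6},{q3,q6},{q3,q4,q6}} U25={{q3,q4},{q3,q4,q6}} U45={{q4,q6},{q3,q4,q6}}
  U245={{q3,q4,q6}}
C dims 5,4,1; δ0: rk_F2 3; δ1: rk_F2 1
Ȟ^0: (5−3)−0=2 ⇒ Z/2 ⊕ Z/2
Ȟ^1: (4−1)−3=0 ⇒ 0
Ȟ^2: (1−0)−1=0 ⇒ 0


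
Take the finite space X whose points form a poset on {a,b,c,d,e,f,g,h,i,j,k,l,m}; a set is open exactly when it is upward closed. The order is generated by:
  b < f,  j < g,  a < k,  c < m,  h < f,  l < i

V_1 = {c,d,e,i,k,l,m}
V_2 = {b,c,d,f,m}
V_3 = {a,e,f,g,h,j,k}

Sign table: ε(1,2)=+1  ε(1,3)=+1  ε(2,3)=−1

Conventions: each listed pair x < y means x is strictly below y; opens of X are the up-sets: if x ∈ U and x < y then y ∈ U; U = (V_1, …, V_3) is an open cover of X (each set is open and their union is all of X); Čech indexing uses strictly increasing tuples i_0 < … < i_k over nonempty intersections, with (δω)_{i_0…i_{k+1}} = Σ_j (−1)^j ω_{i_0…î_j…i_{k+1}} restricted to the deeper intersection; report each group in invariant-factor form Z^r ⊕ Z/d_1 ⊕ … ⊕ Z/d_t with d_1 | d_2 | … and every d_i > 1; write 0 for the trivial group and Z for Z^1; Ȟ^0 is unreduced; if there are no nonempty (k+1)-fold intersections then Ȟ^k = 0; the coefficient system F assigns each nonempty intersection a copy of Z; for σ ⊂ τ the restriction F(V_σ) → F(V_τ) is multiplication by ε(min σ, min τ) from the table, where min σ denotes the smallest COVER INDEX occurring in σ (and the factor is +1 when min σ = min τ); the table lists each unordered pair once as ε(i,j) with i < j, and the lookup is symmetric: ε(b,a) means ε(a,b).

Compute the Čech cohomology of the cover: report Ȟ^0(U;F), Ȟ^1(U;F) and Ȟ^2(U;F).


Ȟ^0 = 0,  Ȟ^1 = Z/2,  Ȟ^2 = 0

nonempty overlaps:
  V12={c,d,m} V13={e,k} V23={f}
C dims 3,3; δ0: rk 3, SNF 1^2·2
degree 0: 3−3−0 = 0 → Ȟ^0 ≅ 0
degree 1: 3−0−3 = 0 plus torsion [2] → Ȟ^1 ≅ Z/2
degree 2: 0−0−0 = 0 → Ȟ^2 ≅ 0


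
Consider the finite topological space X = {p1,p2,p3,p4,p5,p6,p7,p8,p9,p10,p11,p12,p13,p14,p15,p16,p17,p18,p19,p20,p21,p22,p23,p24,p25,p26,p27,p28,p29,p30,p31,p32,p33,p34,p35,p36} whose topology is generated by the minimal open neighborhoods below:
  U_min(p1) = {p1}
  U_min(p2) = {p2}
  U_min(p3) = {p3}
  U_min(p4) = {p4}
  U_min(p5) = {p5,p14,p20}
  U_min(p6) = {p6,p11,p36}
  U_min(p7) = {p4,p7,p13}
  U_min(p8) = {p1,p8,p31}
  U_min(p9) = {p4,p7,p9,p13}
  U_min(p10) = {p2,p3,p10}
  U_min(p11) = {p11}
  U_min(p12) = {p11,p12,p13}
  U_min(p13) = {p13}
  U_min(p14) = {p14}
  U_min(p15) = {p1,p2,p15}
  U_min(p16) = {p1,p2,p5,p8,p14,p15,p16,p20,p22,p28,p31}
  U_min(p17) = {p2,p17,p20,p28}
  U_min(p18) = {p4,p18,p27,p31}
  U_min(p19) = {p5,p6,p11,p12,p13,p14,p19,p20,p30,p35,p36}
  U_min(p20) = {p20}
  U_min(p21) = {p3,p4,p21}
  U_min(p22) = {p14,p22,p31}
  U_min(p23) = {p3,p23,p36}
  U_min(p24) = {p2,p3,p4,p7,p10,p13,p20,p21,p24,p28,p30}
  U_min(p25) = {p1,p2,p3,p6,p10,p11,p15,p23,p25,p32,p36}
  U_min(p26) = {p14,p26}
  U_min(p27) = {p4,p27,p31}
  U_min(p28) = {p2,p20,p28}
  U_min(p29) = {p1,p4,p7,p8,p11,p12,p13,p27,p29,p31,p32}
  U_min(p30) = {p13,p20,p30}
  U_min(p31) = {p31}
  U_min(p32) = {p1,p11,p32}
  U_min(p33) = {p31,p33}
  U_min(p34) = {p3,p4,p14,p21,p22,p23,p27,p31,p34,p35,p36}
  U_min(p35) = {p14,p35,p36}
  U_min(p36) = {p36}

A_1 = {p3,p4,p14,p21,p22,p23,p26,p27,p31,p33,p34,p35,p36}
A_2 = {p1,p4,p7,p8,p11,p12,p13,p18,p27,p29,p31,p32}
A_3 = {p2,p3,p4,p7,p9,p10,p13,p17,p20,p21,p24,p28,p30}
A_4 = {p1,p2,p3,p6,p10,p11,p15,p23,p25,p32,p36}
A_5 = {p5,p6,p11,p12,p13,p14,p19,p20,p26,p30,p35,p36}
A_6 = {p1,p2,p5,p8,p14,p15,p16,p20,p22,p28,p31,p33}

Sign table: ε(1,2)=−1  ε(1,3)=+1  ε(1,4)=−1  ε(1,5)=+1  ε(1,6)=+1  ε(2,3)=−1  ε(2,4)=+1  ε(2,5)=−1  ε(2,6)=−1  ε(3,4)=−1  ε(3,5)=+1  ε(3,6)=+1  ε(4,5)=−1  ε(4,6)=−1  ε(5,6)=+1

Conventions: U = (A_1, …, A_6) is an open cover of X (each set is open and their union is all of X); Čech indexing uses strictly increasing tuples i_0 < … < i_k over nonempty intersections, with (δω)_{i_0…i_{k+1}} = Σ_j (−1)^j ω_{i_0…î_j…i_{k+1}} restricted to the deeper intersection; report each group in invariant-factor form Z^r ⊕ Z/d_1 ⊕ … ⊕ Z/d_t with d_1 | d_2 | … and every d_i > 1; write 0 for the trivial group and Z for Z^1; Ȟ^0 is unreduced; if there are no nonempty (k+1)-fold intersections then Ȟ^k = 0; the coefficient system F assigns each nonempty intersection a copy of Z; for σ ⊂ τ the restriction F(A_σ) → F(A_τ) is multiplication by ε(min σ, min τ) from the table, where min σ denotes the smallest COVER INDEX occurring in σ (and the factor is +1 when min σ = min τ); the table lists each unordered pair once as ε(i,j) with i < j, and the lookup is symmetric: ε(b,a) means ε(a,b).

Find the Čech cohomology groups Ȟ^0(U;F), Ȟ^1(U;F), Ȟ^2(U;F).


nonempty intersections:
  A12={p4,p27,p31} A13={p3,p4,p21} A14={p3,p23,p36} A15={p14,p26,p35,p36} A16={p14,p22,p31,p33} A23={p4,p7,p13} A24={p1,p11,p32} A25={p11,p12,p13} A26={p1,p8,p31} A34={p2,p3,p10} A35={p13,p20,p30} A36={p2,p20,p28} A45={p6,p11,p36} A46={p1,p2,p15} A56={p5,p14,p20}
  A123={p4} A126={p31} A134={p3} A145={p36} A156={p14} A235={p13} A245={p11} A246={p1} A346={p2} A356={p20}
C dims 6,15,10; δ0: rk 5, SNF 1^5; δ1: rk 10, SNF 1^9·2
Ȟ^0: (6−5)−0=1 ⇒ Z
Ȟ^1: (15−10)−5=0 ⇒ 0
Ȟ^2: (10−0)−10=0 plus torsion [2] ⇒ Z/2

Ȟ^0 ≅ Z, Ȟ^1 ≅ 0 and Ȟ^2 ≅ Z/2
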